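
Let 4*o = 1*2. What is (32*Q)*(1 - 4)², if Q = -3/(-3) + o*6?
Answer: 1152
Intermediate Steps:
o = ½ (o = (1*2)/4 = (¼)*2 = ½ ≈ 0.50000)
Q = 4 (Q = -3/(-3) + (½)*6 = -3*(-⅓) + 3 = 1 + 3 = 4)
(32*Q)*(1 - 4)² = (32*4)*(1 - 4)² = 128*(-3)² = 128*9 = 1152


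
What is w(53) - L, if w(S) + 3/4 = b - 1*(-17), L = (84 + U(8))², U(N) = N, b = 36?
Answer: -33647/4 ≈ -8411.8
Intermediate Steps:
L = 8464 (L = (84 + 8)² = 92² = 8464)
w(S) = 209/4 (w(S) = -¾ + (36 - 1*(-17)) = -¾ + (36 + 17) = -¾ + 53 = 209/4)
w(53) - L = 209/4 - 1*8464 = 209/4 - 8464 = -33647/4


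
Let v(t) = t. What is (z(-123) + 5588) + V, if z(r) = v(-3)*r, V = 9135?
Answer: 15092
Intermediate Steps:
z(r) = -3*r
(z(-123) + 5588) + V = (-3*(-123) + 5588) + 9135 = (369 + 5588) + 9135 = 5957 + 9135 = 15092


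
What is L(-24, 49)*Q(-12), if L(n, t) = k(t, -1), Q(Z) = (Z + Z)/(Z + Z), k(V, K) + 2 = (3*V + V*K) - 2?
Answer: 94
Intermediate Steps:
k(V, K) = -4 + 3*V + K*V (k(V, K) = -2 + ((3*V + V*K) - 2) = -2 + ((3*V + K*V) - 2) = -2 + (-2 + 3*V + K*V) = -4 + 3*V + K*V)
Q(Z) = 1 (Q(Z) = (2*Z)/((2*Z)) = (2*Z)*(1/(2*Z)) = 1)
L(n, t) = -4 + 2*t (L(n, t) = -4 + 3*t - t = -4 + 2*t)
L(-24, 49)*Q(-12) = (-4 + 2*49)*1 = (-4 + 98)*1 = 94*1 = 94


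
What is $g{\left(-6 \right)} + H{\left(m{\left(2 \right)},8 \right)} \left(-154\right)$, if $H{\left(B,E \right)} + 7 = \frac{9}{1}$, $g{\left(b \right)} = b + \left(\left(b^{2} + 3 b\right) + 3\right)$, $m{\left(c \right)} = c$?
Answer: $-293$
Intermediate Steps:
$g{\left(b \right)} = 3 + b^{2} + 4 b$ ($g{\left(b \right)} = b + \left(3 + b^{2} + 3 b\right) = 3 + b^{2} + 4 b$)
$H{\left(B,E \right)} = 2$ ($H{\left(B,E \right)} = -7 + \frac{9}{1} = -7 + 9 \cdot 1 = -7 + 9 = 2$)
$g{\left(-6 \right)} + H{\left(m{\left(2 \right)},8 \right)} \left(-154\right) = \left(3 + \left(-6\right)^{2} + 4 \left(-6\right)\right) + 2 \left(-154\right) = \left(3 + 36 - 24\right) - 308 = 15 - 308 = -293$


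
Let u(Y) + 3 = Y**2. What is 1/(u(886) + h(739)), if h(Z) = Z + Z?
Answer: 1/786471 ≈ 1.2715e-6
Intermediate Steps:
u(Y) = -3 + Y**2
h(Z) = 2*Z
1/(u(886) + h(739)) = 1/((-3 + 886**2) + 2*739) = 1/((-3 + 784996) + 1478) = 1/(784993 + 1478) = 1/786471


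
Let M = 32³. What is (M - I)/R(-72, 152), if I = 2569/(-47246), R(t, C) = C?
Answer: 1548159497/7181392 ≈ 215.58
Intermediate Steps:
M = 32768
I = -2569/47246 (I = 2569*(-1/47246) = -2569/47246 ≈ -0.054375)
(M - I)/R(-72, 152) = (32768 - 1*(-2569/47246))/152 = (32768 + 2569/47246)*(1/152) = (1548159497/47246)*(1/152) = 1548159497/7181392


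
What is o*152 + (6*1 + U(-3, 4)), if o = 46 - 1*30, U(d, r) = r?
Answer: 2442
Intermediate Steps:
o = 16 (o = 46 - 30 = 16)
o*152 + (6*1 + U(-3, 4)) = 16*152 + (6*1 + 4) = 2432 + (6 + 4) = 2432 + 10 = 2442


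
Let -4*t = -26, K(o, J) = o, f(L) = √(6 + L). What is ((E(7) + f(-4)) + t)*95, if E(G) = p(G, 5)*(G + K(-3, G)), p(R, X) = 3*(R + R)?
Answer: 33155/2 + 95*√2 ≈ 16712.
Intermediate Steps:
t = 13/2 (t = -¼*(-26) = 13/2 ≈ 6.5000)
p(R, X) = 6*R (p(R, X) = 3*(2*R) = 6*R)
E(G) = 6*G*(-3 + G) (E(G) = (6*G)*(G - 3) = (6*G)*(-3 + G) = 6*G*(-3 + G))
((E(7) + f(-4)) + t)*95 = ((6*7*(-3 + 7) + √(6 - 4)) + 13/2)*95 = ((6*7*4 + √2) + 13/2)*95 = ((168 + √2) + 13/2)*95 = (349/2 + √2)*95 = 33155/2 + 95*√2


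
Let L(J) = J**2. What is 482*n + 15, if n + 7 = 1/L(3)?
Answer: -29749/9 ≈ -3305.4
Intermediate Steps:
n = -62/9 (n = -7 + 1/(3**2) = -7 + 1/9 = -62/9 ≈ -6.8889)
482*n + 15 = 482*(-62/9) + 15 = -29884/9 + 15 = -29749/9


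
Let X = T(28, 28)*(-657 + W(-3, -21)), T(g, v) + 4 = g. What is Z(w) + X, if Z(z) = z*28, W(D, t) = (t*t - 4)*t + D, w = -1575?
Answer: -280188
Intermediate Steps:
W(D, t) = D + t*(-4 + t²) (W(D, t) = (t² - 4)*t + D = (-4 + t²)*t + D = t*(-4 + t²) + D = D + t*(-4 + t²))
T(g, v) = -4 + g
Z(z) = 28*z
X = -236088 (X = (-4 + 28)*(-657 + (-3 + (-21)³ - 4*(-21))) = 24*(-657 + (-3 - 9261 + 84)) = 24*(-657 - 9180) = 24*(-9837) = -236088)
Z(w) + X = 28*(-1575) - 236088 = -44100 - 236088 = -280188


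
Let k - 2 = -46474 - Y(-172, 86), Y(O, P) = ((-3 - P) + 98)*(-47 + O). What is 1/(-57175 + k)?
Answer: -1/101676 ≈ -9.8352e-6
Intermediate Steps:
Y(O, P) = (-47 + O)*(95 - P) (Y(O, P) = (95 - P)*(-47 + O) = (-47 + O)*(95 - P))
k = -44501 (k = 2 + (-46474 - (-4465 + 47*86 + 95*(-172) - 1*(-172)*86)) = 2 + (-46474 - (-4465 + 4042 - 16340 + 14792)) = 2 + (-46474 - 1*(-1971)) = 2 + (-46474 + 1971) = 2 - 44503 = -44501)
1/(-57175 + k) = 1/(-57175 - 44501) = 1/(-101676) = -1/101676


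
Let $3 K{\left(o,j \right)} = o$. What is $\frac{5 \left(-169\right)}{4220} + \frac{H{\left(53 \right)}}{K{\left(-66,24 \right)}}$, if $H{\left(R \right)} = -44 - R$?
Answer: $\frac{39075}{9284} \approx 4.2089$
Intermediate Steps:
$K{\left(o,j \right)} = \frac{o}{3}$
$\frac{5 \left(-169\right)}{4220} + \frac{H{\left(53 \right)}}{K{\left(-66,24 \right)}} = \frac{5 \left(-169\right)}{4220} + \frac{-44 - 53}{\frac{1}{3} \left(-66\right)} = \left(-845\right) \frac{1}{4220} + \frac{-44 - 53}{-22} = - \frac{169}{844} - - \frac{97}{22} = - \frac{169}{844} + \frac{97}{22} = \frac{39075}{9284}$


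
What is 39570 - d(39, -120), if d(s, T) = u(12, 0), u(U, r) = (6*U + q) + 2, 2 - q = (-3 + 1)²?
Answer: 39498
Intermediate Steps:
q = -2 (q = 2 - (-3 + 1)² = 2 - 1*(-2)² = 2 - 1*4 = 2 - 4 = -2)
u(U, r) = 6*U (u(U, r) = (6*U - 2) + 2 = (-2 + 6*U) + 2 = 6*U)
d(s, T) = 72 (d(s, T) = 6*12 = 72)
39570 - d(39, -120) = 39570 - 1*72 = 39570 - 72 = 39498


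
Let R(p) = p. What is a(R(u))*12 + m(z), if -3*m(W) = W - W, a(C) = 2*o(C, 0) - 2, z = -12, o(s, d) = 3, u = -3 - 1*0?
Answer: 48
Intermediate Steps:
u = -3 (u = -3 + 0 = -3)
a(C) = 4 (a(C) = 2*3 - 2 = 6 - 2 = 4)
m(W) = 0 (m(W) = -(W - W)/3 = -1/3*0 = 0)
a(R(u))*12 + m(z) = 4*12 + 0 = 48 + 0 = 48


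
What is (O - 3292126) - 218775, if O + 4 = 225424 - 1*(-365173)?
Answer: -2920308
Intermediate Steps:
O = 590593 (O = -4 + (225424 - 1*(-365173)) = -4 + (225424 + 365173) = -4 + 590597 = 590593)
(O - 3292126) - 218775 = (590593 - 3292126) - 218775 = -2701533 - 218775 = -2920308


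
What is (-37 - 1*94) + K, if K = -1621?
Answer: -1752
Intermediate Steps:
(-37 - 1*94) + K = (-37 - 1*94) - 1621 = (-37 - 94) - 1621 = -131 - 1621 = -1752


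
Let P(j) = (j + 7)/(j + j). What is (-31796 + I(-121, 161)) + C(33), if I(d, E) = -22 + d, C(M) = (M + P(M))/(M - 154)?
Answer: -127533536/3993 ≈ -31939.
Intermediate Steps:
P(j) = (7 + j)/(2*j) (P(j) = (7 + j)/((2*j)) = (7 + j)*(1/(2*j)) = (7 + j)/(2*j))
C(M) = (M + (7 + M)/(2*M))/(-154 + M) (C(M) = (M + (7 + M)/(2*M))/(M - 154) = (M + (7 + M)/(2*M))/(-154 + M))
(-31796 + I(-121, 161)) + C(33) = (-31796 + (-22 - 121)) + (½)*(7 + 33 + 2*33²)/(33*(-154 + 33)) = (-31796 - 143) + (½)*(1/33)*(7 + 33 + 2*1089)/(-121) = -31939 + (½)*(1/33)*(-1/121)*(7 + 33 + 2178) = -31939 + (½)*(1/33)*(-1/121)*2218 = -31939 - 1109/3993 = -127533536/3993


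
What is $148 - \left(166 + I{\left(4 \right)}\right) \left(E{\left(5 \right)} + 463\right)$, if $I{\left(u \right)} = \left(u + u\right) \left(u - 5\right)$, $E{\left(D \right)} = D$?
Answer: $-73796$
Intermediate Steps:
$I{\left(u \right)} = 2 u \left(-5 + u\right)$
$148 - \left(166 + I{\left(4 \right)}\right) \left(E{\left(5 \right)} + 463\right) = 148 - \left(166 + 2 \cdot 4 \left(-5 + 4\right)\right) \left(5 + 463\right) = 148 - \left(166 + 2 \cdot 4 \left(-1\right)\right) 468 = 148 - \left(166 - 8\right) 468 = 148 - 158 \cdot 468 = 148 - 73944 = -73796$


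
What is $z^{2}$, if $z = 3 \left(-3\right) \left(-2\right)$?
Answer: $324$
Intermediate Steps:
$z = 18$ ($z = \left(-9\right) \left(-2\right) = 18$)
$z^{2} = 18^{2} = 324$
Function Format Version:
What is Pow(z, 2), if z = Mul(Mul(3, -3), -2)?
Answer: 324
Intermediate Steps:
z = 18 (z = Mul(-9, -2) = 18)
Pow(z, 2) = Pow(18, 2) = 324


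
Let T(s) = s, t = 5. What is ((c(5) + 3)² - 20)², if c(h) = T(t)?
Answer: 1936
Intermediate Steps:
c(h) = 5
((c(5) + 3)² - 20)² = ((5 + 3)² - 20)² = (8² - 20)² = (64 - 20)² = 44² = 1936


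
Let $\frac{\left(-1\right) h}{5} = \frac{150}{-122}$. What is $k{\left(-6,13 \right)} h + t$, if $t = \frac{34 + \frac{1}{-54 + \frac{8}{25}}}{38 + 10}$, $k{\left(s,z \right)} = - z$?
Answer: $- \frac{1700799}{21472} \approx -79.21$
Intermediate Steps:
$h = \frac{375}{61}$ ($h = - 5 \frac{150}{-122} = - 5 \cdot 150 \left(- \frac{1}{122}\right) = \left(-5\right) \left(- \frac{75}{61}\right) = \frac{375}{61} \approx 6.1475$)
$t = \frac{15201}{21472}$ ($t = \frac{34 + \frac{1}{-54 + 8 \cdot \frac{1}{25}}}{48} = \left(34 + \frac{1}{-54 + \frac{8}{25}}\right) \frac{1}{48} = \left(34 + \frac{1}{- \frac{1342}{25}}\right) \frac{1}{48} = \left(34 - \frac{25}{1342}\right) \frac{1}{48} = \frac{45603}{1342} \cdot \frac{1}{48} = \frac{15201}{21472} \approx 0.70794$)
$k{\left(-6,13 \right)} h + t = \left(-1\right) 13 \cdot \frac{375}{61} + \frac{15201}{21472} = \left(-13\right) \frac{375}{61} + \frac{15201}{21472} = - \frac{4875}{61} + \frac{15201}{21472} = - \frac{1700799}{21472}$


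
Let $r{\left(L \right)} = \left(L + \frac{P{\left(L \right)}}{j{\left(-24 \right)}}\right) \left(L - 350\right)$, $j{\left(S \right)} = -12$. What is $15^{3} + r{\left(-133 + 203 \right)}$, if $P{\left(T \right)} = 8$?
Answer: $- \frac{48115}{3} \approx -16038.0$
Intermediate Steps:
$r{\left(L \right)} = \left(-350 + L\right) \left(- \frac{2}{3} + L\right)$ ($r{\left(L \right)} = \left(L + \frac{8}{-12}\right) \left(L - 350\right) = \left(L + 8 \left(- \frac{1}{12}\right)\right) \left(-350 + L\right) = \left(L - \frac{2}{3}\right) \left(-350 + L\right) = \left(- \frac{2}{3} + L\right) \left(-350 + L\right) = \left(-350 + L\right) \left(- \frac{2}{3} + L\right)$)
$15^{3} + r{\left(-133 + 203 \right)} = 15^{3} + \left(\frac{700}{3} + \left(-133 + 203\right)^{2} - \frac{1052 \left(-133 + 203\right)}{3}\right) = 3375 + \left(\frac{700}{3} + 70^{2} - \frac{73640}{3}\right) = 3375 + \left(\frac{700}{3} + 4900 - \frac{73640}{3}\right) = 3375 - \frac{58240}{3} = - \frac{48115}{3}$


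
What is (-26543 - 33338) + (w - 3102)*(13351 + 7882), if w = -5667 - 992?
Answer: -207315194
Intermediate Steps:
w = -6659
(-26543 - 33338) + (w - 3102)*(13351 + 7882) = (-26543 - 33338) + (-6659 - 3102)*(13351 + 7882) = -59881 - 9761*21233 = -59881 - 207255313 = -207315194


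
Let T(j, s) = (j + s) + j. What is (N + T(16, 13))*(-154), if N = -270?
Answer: 34650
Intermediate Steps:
T(j, s) = s + 2*j
(N + T(16, 13))*(-154) = (-270 + (13 + 2*16))*(-154) = (-270 + (13 + 32))*(-154) = (-270 + 45)*(-154) = -225*(-154) = 34650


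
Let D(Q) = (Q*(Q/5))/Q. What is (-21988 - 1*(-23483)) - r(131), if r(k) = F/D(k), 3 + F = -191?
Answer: 196815/131 ≈ 1502.4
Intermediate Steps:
F = -194 (F = -3 - 191 = -194)
D(Q) = Q/5 (D(Q) = (Q*(Q*(1/5)))/Q = (Q*(Q/5))/Q = (Q**2/5)/Q = Q/5)
r(k) = -970/k (r(k) = -194*5/k = -970/k)
(-21988 - 1*(-23483)) - r(131) = (-21988 - 1*(-23483)) - (-970)/131 = (-21988 + 23483) - (-970)/131 = 1495 - 1*(-970/131) = 1495 + 970/131 = 196815/131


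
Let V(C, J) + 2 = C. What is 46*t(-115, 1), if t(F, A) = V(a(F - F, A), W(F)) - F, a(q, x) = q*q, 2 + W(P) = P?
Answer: 5198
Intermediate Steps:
W(P) = -2 + P
a(q, x) = q²
V(C, J) = -2 + C
t(F, A) = -2 - F (t(F, A) = (-2 + (F - F)²) - F = (-2 + 0²) - F = (-2 + 0) - F = -2 - F)
46*t(-115, 1) = 46*(-2 - 1*(-115)) = 46*(-2 + 115) = 46*113 = 5198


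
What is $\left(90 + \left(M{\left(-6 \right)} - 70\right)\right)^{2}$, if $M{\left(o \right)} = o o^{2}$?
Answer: $38416$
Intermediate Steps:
$M{\left(o \right)} = o^{3}$
$\left(90 + \left(M{\left(-6 \right)} - 70\right)\right)^{2} = \left(90 + \left(\left(-6\right)^{3} - 70\right)\right)^{2} = \left(90 - 286\right)^{2} = \left(-196\right)^{2} = 38416$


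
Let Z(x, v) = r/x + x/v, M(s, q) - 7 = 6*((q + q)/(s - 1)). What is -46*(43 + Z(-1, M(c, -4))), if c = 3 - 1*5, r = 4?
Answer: -1792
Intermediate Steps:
c = -2 (c = 3 - 5 = -2)
M(s, q) = 7 + 12*q/(-1 + s) (M(s, q) = 7 + 6*((q + q)/(s - 1)) = 7 + 6*((2*q)/(-1 + s)) = 7 + 6*(2*q/(-1 + s)) = 7 + 12*q/(-1 + s))
Z(x, v) = 4/x + x/v
-46*(43 + Z(-1, M(c, -4))) = -46*(43 + (4/(-1) - 1/((-7 + 7*(-2) + 12*(-4))/(-1 - 2)))) = -46*(43 + (4*(-1) - 1/((-7 - 14 - 48)/(-3)))) = -46*(43 + (-4 - 1/((-⅓*(-69))))) = -46*(43 + (-4 - 1/23)) = -46*(43 - 93/23) = -46*896/23 = -1792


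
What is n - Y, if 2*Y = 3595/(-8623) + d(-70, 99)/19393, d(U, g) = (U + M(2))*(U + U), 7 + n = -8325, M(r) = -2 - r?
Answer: -2786670997541/334451678 ≈ -8332.1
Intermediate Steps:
n = -8332 (n = -7 - 8325 = -8332)
d(U, g) = 2*U*(-4 + U) (d(U, g) = (U + (-2 - 1*2))*(U + U) = (U + (-2 - 2))*(2*U) = (U - 4)*(2*U) = (-4 + U)*(2*U) = 2*U*(-4 + U))
Y = 19616445/334451678 (Y = (3595/(-8623) + (2*(-70)*(-4 - 70))/19393)/2 = (3595*(-1/8623) + (2*(-70)*(-74))*(1/19393))/2 = (-3595/8623 + 10360*(1/19393))/2 = (-3595/8623 + 10360/19393)/2 = (½)*(19616445/167225839) = 19616445/334451678 ≈ 0.058653)
n - Y = -8332 - 1*19616445/334451678 = -8332 - 19616445/334451678 = -2786670997541/334451678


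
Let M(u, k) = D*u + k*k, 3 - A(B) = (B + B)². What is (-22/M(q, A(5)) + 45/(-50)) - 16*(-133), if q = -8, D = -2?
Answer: 40095791/18850 ≈ 2127.1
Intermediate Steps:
A(B) = 3 - 4*B² (A(B) = 3 - (B + B)² = 3 - (2*B)² = 3 - 4*B²)
M(u, k) = k² - 2*u (M(u, k) = -2*u + k*k = -2*u + k² = k² - 2*u)
(-22/M(q, A(5)) + 45/(-50)) - 16*(-133) = (-22/((3 - 4*5²)² - 2*(-8)) + 45/(-50)) - 16*(-133) = (-22/((3 - 4*25)² + 16) + 45*(-1/50)) + 2128 = (-22/((3 - 100)² + 16) - 9/10) + 2128 = (-22/((-97)² + 16) - 9/10) + 2128 = (-22/(9409 + 16) - 9/10) + 2128 = (-22/9425 - 9/10) + 2128 = -17009/18850 + 2128 = 40095791/18850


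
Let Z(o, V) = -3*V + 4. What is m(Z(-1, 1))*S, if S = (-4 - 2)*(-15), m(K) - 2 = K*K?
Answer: 270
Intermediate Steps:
Z(o, V) = 4 - 3*V
m(K) = 2 + K**2 (m(K) = 2 + K*K = 2 + K**2)
S = 90 (S = -6*(-15) = 90)
m(Z(-1, 1))*S = (2 + (4 - 3*1)**2)*90 = (2 + (4 - 3)**2)*90 = (2 + 1**2)*90 = (2 + 1)*90 = 3*90 = 270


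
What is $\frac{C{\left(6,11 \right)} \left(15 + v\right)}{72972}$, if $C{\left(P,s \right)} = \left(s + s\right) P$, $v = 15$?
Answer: $\frac{110}{2027} \approx 0.054267$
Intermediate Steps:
$C{\left(P,s \right)} = 2 P s$ ($C{\left(P,s \right)} = 2 s P = 2 P s$)
$\frac{C{\left(6,11 \right)} \left(15 + v\right)}{72972} = \frac{2 \cdot 6 \cdot 11 \left(15 + 15\right)}{72972} = 132 \cdot 30 \cdot \frac{1}{72972} = 3960 \cdot \frac{1}{72972} = \frac{110}{2027}$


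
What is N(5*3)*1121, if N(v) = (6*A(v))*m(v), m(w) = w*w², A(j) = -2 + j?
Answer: 295103250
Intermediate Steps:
m(w) = w³
N(v) = v³*(-12 + 6*v) (N(v) = (6*(-2 + v))*v³ = (-12 + 6*v)*v³ = v³*(-12 + 6*v))
N(5*3)*1121 = (6*(5*3)³*(-2 + 5*3))*1121 = (6*15³*(-2 + 15))*1121 = (6*3375*13)*1121 = 263250*1121 = 295103250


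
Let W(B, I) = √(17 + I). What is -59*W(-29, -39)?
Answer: -59*I*√22 ≈ -276.73*I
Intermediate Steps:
-59*W(-29, -39) = -59*√(17 - 39) = -59*I*√22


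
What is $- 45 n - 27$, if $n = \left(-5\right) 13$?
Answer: $2898$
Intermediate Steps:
$n = -65$
$- 45 n - 27 = \left(-45\right) \left(-65\right) - 27 = 2925 - 27 = 2898$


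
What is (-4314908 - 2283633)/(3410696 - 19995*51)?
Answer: -6598541/2390951 ≈ -2.7598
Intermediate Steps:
(-4314908 - 2283633)/(3410696 - 19995*51) = -6598541/(3410696 - 1019745) = -6598541/2390951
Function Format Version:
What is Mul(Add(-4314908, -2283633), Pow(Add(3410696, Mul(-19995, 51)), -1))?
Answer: Rational(-6598541, 2390951) ≈ -2.7598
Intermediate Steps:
Mul(Add(-4314908, -2283633), Pow(Add(3410696, Mul(-19995, 51)), -1)) = Mul(-6598541, Pow(Add(3410696, -1019745), -1)) = Mul(-6598541, Pow(2390951, -1)) = Mul(-6598541, Rational(1, 2390951)) = Rational(-6598541, 2390951)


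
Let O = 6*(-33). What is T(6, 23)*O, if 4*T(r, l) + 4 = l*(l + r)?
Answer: -65637/2 ≈ -32819.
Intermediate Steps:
T(r, l) = -1 + l*(l + r)/4 (T(r, l) = -1 + (l*(l + r))/4 = -1 + l*(l + r)/4)
O = -198
T(6, 23)*O = (-1 + (1/4)*23**2 + (1/4)*23*6)*(-198) = (-1 + (1/4)*529 + 69/2)*(-198) = (-1 + 529/4 + 69/2)*(-198) = (663/4)*(-198) = -65637/2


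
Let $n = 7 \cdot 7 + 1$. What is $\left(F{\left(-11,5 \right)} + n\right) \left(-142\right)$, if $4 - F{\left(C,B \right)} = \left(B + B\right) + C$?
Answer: $-7810$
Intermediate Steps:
$F{\left(C,B \right)} = 4 - C - 2 B$ ($F{\left(C,B \right)} = 4 - \left(\left(B + B\right) + C\right) = 4 - \left(2 B + C\right) = 4 - \left(C + 2 B\right) = 4 - C - 2 B$)
$n = 50$ ($n = 49 + 1 = 50$)
$\left(F{\left(-11,5 \right)} + n\right) \left(-142\right) = \left(\left(4 - -11 - 10\right) + 50\right) \left(-142\right) = \left(\left(4 + 11 - 10\right) + 50\right) \left(-142\right) = \left(5 + 50\right) \left(-142\right) = 55 \left(-142\right) = -7810$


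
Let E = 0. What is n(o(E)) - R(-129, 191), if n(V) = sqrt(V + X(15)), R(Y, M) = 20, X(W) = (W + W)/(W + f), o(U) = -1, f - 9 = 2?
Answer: -20 + sqrt(26)/13 ≈ -19.608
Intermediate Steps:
f = 11 (f = 9 + 2 = 11)
X(W) = 2*W/(11 + W) (X(W) = (W + W)/(W + 11) = (2*W)/(11 + W) = 2*W/(11 + W))
n(V) = sqrt(15/13 + V) (n(V) = sqrt(V + 2*15/(11 + 15)) = sqrt(V + 2*15/26) = sqrt(V + 2*15*(1/26)) = sqrt(V + 15/13) = sqrt(15/13 + V))
n(o(E)) - R(-129, 191) = sqrt(195 + 169*(-1))/13 - 1*20 = sqrt(195 - 169)/13 - 20 = sqrt(26)/13 - 20 = -20 + sqrt(26)/13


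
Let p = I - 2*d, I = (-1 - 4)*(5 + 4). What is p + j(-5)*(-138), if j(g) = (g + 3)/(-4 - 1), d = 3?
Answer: -531/5 ≈ -106.20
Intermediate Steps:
I = -45 (I = -5*9 = -45)
j(g) = -3/5 - g/5 (j(g) = (3 + g)/(-5) = (3 + g)*(-1/5) = -3/5 - g/5)
p = -51 (p = -45 - 2*3 = -45 - 6 = -51)
p + j(-5)*(-138) = -51 + (-3/5 - 1/5*(-5))*(-138) = -51 + (-3/5 + 1)*(-138) = -51 + (2/5)*(-138) = -51 - 276/5 = -531/5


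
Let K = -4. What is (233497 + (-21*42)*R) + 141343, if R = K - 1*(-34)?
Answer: 348380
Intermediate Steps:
R = 30 (R = -4 - 1*(-34) = -4 + 34 = 30)
(233497 + (-21*42)*R) + 141343 = (233497 - 21*42*30) + 141343 = (233497 - 882*30) + 141343 = (233497 - 26460) + 141343 = 207037 + 141343 = 348380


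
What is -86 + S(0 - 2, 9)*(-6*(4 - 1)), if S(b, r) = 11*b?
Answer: 310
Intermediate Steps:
-86 + S(0 - 2, 9)*(-6*(4 - 1)) = -86 + (11*(0 - 2))*(-6*(4 - 1)) = -86 + (11*(-2))*(-6*3) = -86 - 22*(-18) = -86 + 396 = 310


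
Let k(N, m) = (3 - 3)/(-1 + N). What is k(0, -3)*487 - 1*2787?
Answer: -2787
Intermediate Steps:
k(N, m) = 0 (k(N, m) = 0/(-1 + N) = 0)
k(0, -3)*487 - 1*2787 = 0*487 - 1*2787 = 0 - 2787 = -2787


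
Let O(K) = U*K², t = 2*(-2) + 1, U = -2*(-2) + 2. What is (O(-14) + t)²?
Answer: 1375929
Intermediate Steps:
U = 6 (U = 4 + 2 = 6)
t = -3 (t = -4 + 1 = -3)
O(K) = 6*K²
(O(-14) + t)² = (6*(-14)² - 3)² = (6*196 - 3)² = (1176 - 3)² = 1173² = 1375929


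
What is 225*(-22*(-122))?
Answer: 603900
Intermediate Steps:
225*(-22*(-122)) = 225*2684 = 603900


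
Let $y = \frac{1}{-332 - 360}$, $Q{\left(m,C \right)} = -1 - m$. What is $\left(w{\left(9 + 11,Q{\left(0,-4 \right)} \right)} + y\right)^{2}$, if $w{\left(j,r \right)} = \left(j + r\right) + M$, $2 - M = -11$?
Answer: $\frac{490312449}{478864} \approx 1023.9$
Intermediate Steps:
$M = 13$ ($M = 2 - -11 = 2 + 11 = 13$)
$y = - \frac{1}{692}$ ($y = \frac{1}{-692} = - \frac{1}{692} \approx -0.0014451$)
$w{\left(j,r \right)} = 13 + j + r$ ($w{\left(j,r \right)} = \left(j + r\right) + 13 = 13 + j + r$)
$\left(w{\left(9 + 11,Q{\left(0,-4 \right)} \right)} + y\right)^{2} = \left(\left(13 + \left(9 + 11\right) - 1\right) - \frac{1}{692}\right)^{2} = \left(\left(13 + 20 + \left(-1 + 0\right)\right) - \frac{1}{692}\right)^{2} = \left(\left(13 + 20 - 1\right) - \frac{1}{692}\right)^{2} = \left(32 - \frac{1}{692}\right)^{2} = \left(\frac{22143}{692}\right)^{2} = \frac{490312449}{478864}$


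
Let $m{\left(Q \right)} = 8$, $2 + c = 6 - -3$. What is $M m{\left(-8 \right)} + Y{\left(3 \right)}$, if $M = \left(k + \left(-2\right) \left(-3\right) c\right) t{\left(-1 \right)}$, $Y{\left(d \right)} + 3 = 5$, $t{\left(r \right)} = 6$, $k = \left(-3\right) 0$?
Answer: $2018$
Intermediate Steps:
$c = 7$ ($c = -2 + \left(6 - -3\right) = -2 + \left(6 + 3\right) = -2 + 9 = 7$)
$k = 0$
$Y{\left(d \right)} = 2$ ($Y{\left(d \right)} = -3 + 5 = 2$)
$M = 252$ ($M = \left(0 + \left(-2\right) \left(-3\right) 7\right) 6 = \left(0 + 6 \cdot 7\right) 6 = \left(0 + 42\right) 6 = 42 \cdot 6 = 252$)
$M m{\left(-8 \right)} + Y{\left(3 \right)} = 252 \cdot 8 + 2 = 2016 + 2 = 2018$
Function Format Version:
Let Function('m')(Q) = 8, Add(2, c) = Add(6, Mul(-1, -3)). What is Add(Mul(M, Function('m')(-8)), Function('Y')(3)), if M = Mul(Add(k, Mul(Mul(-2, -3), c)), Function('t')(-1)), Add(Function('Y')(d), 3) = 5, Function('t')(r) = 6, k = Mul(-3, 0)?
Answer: 2018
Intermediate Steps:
c = 7 (c = Add(-2, Add(6, Mul(-1, -3))) = Add(-2, Add(6, 3)) = Add(-2, 9) = 7)
k = 0
Function('Y')(d) = 2 (Function('Y')(d) = Add(-3, 5) = 2)
M = 252 (M = Mul(Add(0, Mul(Mul(-2, -3), 7)), 6) = Mul(Add(0, Mul(6, 7)), 6) = Mul(Add(0, 42), 6) = Mul(42, 6) = 252)
Add(Mul(M, Function('m')(-8)), Function('Y')(3)) = Add(Mul(252, 8), 2) = Add(2016, 2) = 2018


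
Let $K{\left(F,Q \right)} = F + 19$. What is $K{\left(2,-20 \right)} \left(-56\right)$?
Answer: $-1176$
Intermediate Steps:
$K{\left(F,Q \right)} = 19 + F$
$K{\left(2,-20 \right)} \left(-56\right) = \left(19 + 2\right) \left(-56\right) = 21 \left(-56\right) = -1176$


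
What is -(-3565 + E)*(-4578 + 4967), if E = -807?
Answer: 1700708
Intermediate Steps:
-(-3565 + E)*(-4578 + 4967) = -(-3565 - 807)*(-4578 + 4967) = -(-4372)*389 = -1*(-1700708) = 1700708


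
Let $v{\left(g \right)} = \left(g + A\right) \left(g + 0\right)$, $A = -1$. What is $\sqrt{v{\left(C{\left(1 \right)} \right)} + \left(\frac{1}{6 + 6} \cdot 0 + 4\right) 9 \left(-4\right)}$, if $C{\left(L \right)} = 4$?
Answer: $2 i \sqrt{33} \approx 11.489 i$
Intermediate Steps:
$v{\left(g \right)} = g \left(-1 + g\right)$ ($v{\left(g \right)} = \left(g - 1\right) \left(g + 0\right) = \left(-1 + g\right) g = g \left(-1 + g\right)$)
$\sqrt{v{\left(C{\left(1 \right)} \right)} + \left(\frac{1}{6 + 6} \cdot 0 + 4\right) 9 \left(-4\right)} = \sqrt{4 \left(-1 + 4\right) + \left(\frac{1}{6 + 6} \cdot 0 + 4\right) 9 \left(-4\right)} = \sqrt{4 \cdot 3 + \left(\frac{1}{12} \cdot 0 + 4\right) 9 \left(-4\right)} = \sqrt{12 + \left(\frac{1}{12} \cdot 0 + 4\right) 9 \left(-4\right)} = \sqrt{12 + \left(0 + 4\right) 9 \left(-4\right)} = \sqrt{12 + 4 \cdot 9 \left(-4\right)} = \sqrt{12 + 36 \left(-4\right)} = \sqrt{12 - 144} = \sqrt{-132} = 2 i \sqrt{33}$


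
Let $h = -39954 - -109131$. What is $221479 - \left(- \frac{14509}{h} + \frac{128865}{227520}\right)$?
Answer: $\frac{77464129328483}{349758912} \approx 2.2148 \cdot 10^{5}$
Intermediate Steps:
$h = 69177$ ($h = -39954 + 109131 = 69177$)
$221479 - \left(- \frac{14509}{h} + \frac{128865}{227520}\right) = 221479 - \left(- \frac{14509}{69177} + \frac{128865}{227520}\right) = 221479 - \left(\left(-14509\right) \frac{1}{69177} + 128865 \cdot \frac{1}{227520}\right) = 221479 - \left(- \frac{14509}{69177} + \frac{8591}{15168}\right) = 221479 - \frac{124742365}{349758912} = \frac{77464129328483}{349758912}$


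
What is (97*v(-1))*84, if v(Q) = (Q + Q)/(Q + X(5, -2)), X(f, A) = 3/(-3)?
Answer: 8148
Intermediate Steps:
X(f, A) = -1 (X(f, A) = 3*(-⅓) = -1)
v(Q) = 2*Q/(-1 + Q) (v(Q) = (Q + Q)/(Q - 1) = (2*Q)/(-1 + Q) = 2*Q/(-1 + Q))
(97*v(-1))*84 = (97*(2*(-1)/(-1 - 1)))*84 = (97*(2*(-1)/(-2)))*84 = (97*(2*(-1)*(-½)))*84 = (97*1)*84 = 97*84 = 8148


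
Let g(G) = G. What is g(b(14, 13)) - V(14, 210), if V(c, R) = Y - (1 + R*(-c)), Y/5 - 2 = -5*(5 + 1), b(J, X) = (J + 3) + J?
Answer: -2768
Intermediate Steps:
b(J, X) = 3 + 2*J (b(J, X) = (3 + J) + J = 3 + 2*J)
Y = -140 (Y = 10 + 5*(-5*(5 + 1)) = 10 + 5*(-5*6) = 10 + 5*(-30) = 10 - 150 = -140)
V(c, R) = -141 + R*c (V(c, R) = -140 - (1 + R*(-c)) = -140 - (1 - R*c) = -140 + (-1 + R*c) = -141 + R*c)
g(b(14, 13)) - V(14, 210) = (3 + 2*14) - (-141 + 210*14) = (3 + 28) - (-141 + 2940) = 31 - 1*2799 = 31 - 2799 = -2768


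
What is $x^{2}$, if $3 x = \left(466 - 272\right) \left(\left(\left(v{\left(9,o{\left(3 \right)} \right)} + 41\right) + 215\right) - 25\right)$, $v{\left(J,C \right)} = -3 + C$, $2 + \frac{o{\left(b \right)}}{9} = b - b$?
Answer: $184416400$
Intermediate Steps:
$o{\left(b \right)} = -18$ ($o{\left(b \right)} = -18 + 9 \left(b - b\right) = -18 + 9 \cdot 0 = -18 + 0 = -18$)
$x = 13580$ ($x = \frac{\left(466 - 272\right) \left(\left(\left(\left(-3 - 18\right) + 41\right) + 215\right) - 25\right)}{3} = \frac{194 \left(\left(\left(-21 + 41\right) + 215\right) - 25\right)}{3} = \frac{194 \left(\left(20 + 215\right) - 25\right)}{3} = \frac{194 \left(235 - 25\right)}{3} = \frac{194 \cdot 210}{3} = \frac{1}{3} \cdot 40740 = 13580$)
$x^{2} = 13580^{2} = 184416400$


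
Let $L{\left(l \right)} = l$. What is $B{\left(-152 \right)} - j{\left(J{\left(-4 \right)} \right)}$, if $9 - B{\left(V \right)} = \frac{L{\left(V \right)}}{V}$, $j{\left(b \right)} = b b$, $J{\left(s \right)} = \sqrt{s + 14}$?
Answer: $-2$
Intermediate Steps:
$J{\left(s \right)} = \sqrt{14 + s}$
$j{\left(b \right)} = b^{2}$
$B{\left(V \right)} = 8$ ($B{\left(V \right)} = 9 - \frac{V}{V} = 9 - 1 = 8$)
$B{\left(-152 \right)} - j{\left(J{\left(-4 \right)} \right)} = 8 - \left(\sqrt{14 - 4}\right)^{2} = 8 - \left(\sqrt{10}\right)^{2} = 8 - 10 = -2$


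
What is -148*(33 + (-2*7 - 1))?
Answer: -2664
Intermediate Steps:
-148*(33 + (-2*7 - 1)) = -148*(33 + (-14 - 1)) = -148*(33 - 15) = -148*18 = -2664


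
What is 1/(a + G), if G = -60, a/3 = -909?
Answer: -1/2787 ≈ -0.00035881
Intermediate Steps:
a = -2727 (a = 3*(-909) = -2727)
1/(a + G) = 1/(-2727 - 60) = 1/(-2787) = -1/2787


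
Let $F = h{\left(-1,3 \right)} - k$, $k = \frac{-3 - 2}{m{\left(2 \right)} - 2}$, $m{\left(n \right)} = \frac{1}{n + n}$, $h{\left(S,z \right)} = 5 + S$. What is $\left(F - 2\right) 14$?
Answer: $-12$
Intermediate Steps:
$m{\left(n \right)} = \frac{1}{2 n}$
$k = \frac{20}{7}$ ($k = \frac{-3 - 2}{\frac{1}{2 \cdot 2} - 2} = - \frac{5}{\frac{1}{2} \cdot \frac{1}{2} - 2} = - \frac{5}{\frac{1}{4} - 2} = - \frac{5}{- \frac{7}{4}} = \left(-5\right) \left(- \frac{4}{7}\right) = \frac{20}{7} \approx 2.8571$)
$F = \frac{8}{7}$ ($F = \left(5 - 1\right) - \frac{20}{7} = 4 - \frac{20}{7} = \frac{8}{7} \approx 1.1429$)
$\left(F - 2\right) 14 = \left(\frac{8}{7} - 2\right) 14 = \left(- \frac{6}{7}\right) 14 = -12$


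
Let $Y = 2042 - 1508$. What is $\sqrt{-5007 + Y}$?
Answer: $3 i \sqrt{497} \approx 66.88 i$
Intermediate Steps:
$Y = 534$
$\sqrt{-5007 + Y} = \sqrt{-5007 + 534} = \sqrt{-4473} = 3 i \sqrt{497}$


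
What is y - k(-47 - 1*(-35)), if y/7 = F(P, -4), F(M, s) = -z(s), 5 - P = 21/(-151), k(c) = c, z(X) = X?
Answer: 40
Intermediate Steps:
P = 776/151 (P = 5 - 21/(-151) = 5 - 21*(-1)/151 = 5 - 1*(-21/151) = 5 + 21/151 = 776/151 ≈ 5.1391)
F(M, s) = -s
y = 28 (y = 7*(-1*(-4)) = 7*4 = 28)
y - k(-47 - 1*(-35)) = 28 - (-47 - 1*(-35)) = 28 - (-47 + 35) = 28 - 1*(-12) = 28 + 12 = 40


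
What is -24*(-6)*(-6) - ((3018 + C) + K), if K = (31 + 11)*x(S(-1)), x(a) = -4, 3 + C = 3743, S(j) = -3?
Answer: -7454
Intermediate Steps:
C = 3740 (C = -3 + 3743 = 3740)
K = -168 (K = (31 + 11)*(-4) = 42*(-4) = -168)
-24*(-6)*(-6) - ((3018 + C) + K) = -24*(-6)*(-6) - ((3018 + 3740) - 168) = 144*(-6) - (6758 - 168) = -864 - 1*6590 = -864 - 6590 = -7454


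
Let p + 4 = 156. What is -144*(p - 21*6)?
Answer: -3744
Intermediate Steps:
p = 152 (p = -4 + 156 = 152)
-144*(p - 21*6) = -144*(152 - 21*6) = -144*(152 - 126) = -144*26 = -3744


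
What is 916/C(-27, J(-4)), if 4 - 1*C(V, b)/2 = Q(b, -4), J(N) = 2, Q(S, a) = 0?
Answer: 229/2 ≈ 114.50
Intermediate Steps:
C(V, b) = 8 (C(V, b) = 8 - 2*0 = 8 + 0 = 8)
916/C(-27, J(-4)) = 916/8 = 916*(⅛) = 229/2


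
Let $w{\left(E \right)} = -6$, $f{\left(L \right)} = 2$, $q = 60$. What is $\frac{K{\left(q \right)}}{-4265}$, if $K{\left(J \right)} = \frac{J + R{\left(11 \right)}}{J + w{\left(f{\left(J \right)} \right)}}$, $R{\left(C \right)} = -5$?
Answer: $- \frac{11}{46062} \approx -0.00023881$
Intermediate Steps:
$K{\left(J \right)} = \frac{-5 + J}{-6 + J}$ ($K{\left(J \right)} = \frac{J - 5}{J - 6} = \frac{-5 + J}{-6 + J}$)
$\frac{K{\left(q \right)}}{-4265} = \frac{\frac{1}{-6 + 60} \left(-5 + 60\right)}{-4265} = \frac{1}{54} \cdot 55 \left(- \frac{1}{4265}\right) = \frac{55}{54} \left(- \frac{1}{4265}\right) = - \frac{11}{46062}$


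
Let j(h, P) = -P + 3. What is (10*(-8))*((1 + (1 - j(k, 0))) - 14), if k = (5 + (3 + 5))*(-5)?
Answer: 1200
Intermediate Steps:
k = -65 (k = (5 + 8)*(-5) = 13*(-5) = -65)
j(h, P) = 3 - P
(10*(-8))*((1 + (1 - j(k, 0))) - 14) = (10*(-8))*((1 + (1 - (3 - 1*0))) - 14) = -80*((1 + (1 - (3 + 0))) - 14) = -80*((1 + (1 - 1*3)) - 14) = -80*((1 + (1 - 3)) - 14) = -80*((1 - 2) - 14) = -80*(-1 - 14) = -80*(-15) = 1200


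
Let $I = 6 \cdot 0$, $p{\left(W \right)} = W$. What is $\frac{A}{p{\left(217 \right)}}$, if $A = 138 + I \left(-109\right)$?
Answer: $\frac{138}{217} \approx 0.63594$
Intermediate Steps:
$I = 0$
$A = 138$ ($A = 138 + 0 \left(-109\right) = 138 + 0 = 138$)
$\frac{A}{p{\left(217 \right)}} = \frac{138}{217}$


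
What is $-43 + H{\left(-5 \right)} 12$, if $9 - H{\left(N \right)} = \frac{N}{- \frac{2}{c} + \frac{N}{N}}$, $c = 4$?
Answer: $185$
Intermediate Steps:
$H{\left(N \right)} = 9 - 2 N$ ($H{\left(N \right)} = 9 - \frac{N}{- \frac{2}{4} + \frac{N}{N}} = 9 - \frac{N}{\left(-2\right) \frac{1}{4} + 1} = 9 - \frac{N}{- \frac{1}{2} + 1} = 9 - N \frac{1}{\frac{1}{2}} = 9 - N 2 = 9 - 2 N$)
$-43 + H{\left(-5 \right)} 12 = -43 + \left(9 - -10\right) 12 = -43 + \left(9 + 10\right) 12 = -43 + 19 \cdot 12 = -43 + 228 = 185$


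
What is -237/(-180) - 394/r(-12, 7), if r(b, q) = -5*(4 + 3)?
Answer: 5281/420 ≈ 12.574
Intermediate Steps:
r(b, q) = -35 (r(b, q) = -5*7 = -35)
-237/(-180) - 394/r(-12, 7) = -237/(-180) - 394/(-35) = -237*(-1/180) - 394*(-1/35) = 79/60 + 394/35 = 5281/420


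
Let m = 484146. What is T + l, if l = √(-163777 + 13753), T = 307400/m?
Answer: 153700/242073 + 2*I*√37506 ≈ 0.63493 + 387.33*I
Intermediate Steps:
T = 153700/242073 (T = 307400/484146 = 307400*(1/484146) = 153700/242073 ≈ 0.63493)
l = 2*I*√37506 (l = √(-150024) = 2*I*√37506 ≈ 387.33*I)
T + l = 153700/242073 + 2*I*√37506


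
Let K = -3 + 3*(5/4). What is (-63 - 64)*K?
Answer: -381/4 ≈ -95.250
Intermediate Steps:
K = ¾ (K = -3 + 3*(5*(¼)) = -3 + 3*(5/4) = -3 + 15/4 = ¾ ≈ 0.75000)
(-63 - 64)*K = (-63 - 64)*(¾) = -127*¾ = -381/4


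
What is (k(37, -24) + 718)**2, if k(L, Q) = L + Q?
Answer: 534361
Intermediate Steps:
(k(37, -24) + 718)**2 = ((37 - 24) + 718)**2 = (13 + 718)**2 = 731**2 = 534361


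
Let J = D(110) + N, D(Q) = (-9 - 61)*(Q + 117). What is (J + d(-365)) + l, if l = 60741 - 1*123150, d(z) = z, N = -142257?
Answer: -220921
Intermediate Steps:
D(Q) = -8190 - 70*Q (D(Q) = -70*(117 + Q) = -8190 - 70*Q)
J = -158147 (J = (-8190 - 70*110) - 142257 = (-8190 - 7700) - 142257 = -15890 - 142257 = -158147)
l = -62409 (l = 60741 - 123150 = -62409)
(J + d(-365)) + l = (-158147 - 365) - 62409 = -158512 - 62409 = -220921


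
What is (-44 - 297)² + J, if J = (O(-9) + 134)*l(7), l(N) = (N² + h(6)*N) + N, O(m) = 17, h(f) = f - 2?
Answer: 128965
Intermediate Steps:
h(f) = -2 + f
l(N) = N² + 5*N (l(N) = (N² + (-2 + 6)*N) + N = (N² + 4*N) + N = N² + 5*N)
J = 12684 (J = (17 + 134)*(7*(5 + 7)) = 151*(7*12) = 151*84 = 12684)
(-44 - 297)² + J = (-44 - 297)² + 12684 = (-341)² + 12684 = 116281 + 12684 = 128965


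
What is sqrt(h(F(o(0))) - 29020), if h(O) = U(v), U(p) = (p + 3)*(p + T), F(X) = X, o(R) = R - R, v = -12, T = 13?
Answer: I*sqrt(29029) ≈ 170.38*I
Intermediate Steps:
o(R) = 0
U(p) = (3 + p)*(13 + p) (U(p) = (p + 3)*(p + 13) = (3 + p)*(13 + p))
h(O) = -9 (h(O) = 39 + (-12)**2 + 16*(-12) = 39 + 144 - 192 = -9)
sqrt(h(F(o(0))) - 29020) = sqrt(-9 - 29020) = sqrt(-29029) = I*sqrt(29029)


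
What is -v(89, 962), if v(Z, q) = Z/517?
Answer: -89/517 ≈ -0.17215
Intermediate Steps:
v(Z, q) = Z/517 (v(Z, q) = Z*(1/517) = Z/517)
-v(89, 962) = -89/517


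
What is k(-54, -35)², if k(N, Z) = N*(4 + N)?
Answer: 7290000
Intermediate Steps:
k(-54, -35)² = (-54*(4 - 54))² = (-54*(-50))² = 2700² = 7290000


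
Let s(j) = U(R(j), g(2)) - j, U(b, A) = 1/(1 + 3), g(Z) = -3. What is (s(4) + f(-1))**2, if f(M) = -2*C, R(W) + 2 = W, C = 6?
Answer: 3969/16 ≈ 248.06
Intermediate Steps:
R(W) = -2 + W
U(b, A) = 1/4
s(j) = 1/4 - j
f(M) = -12 (f(M) = -2*6 = -12)
(s(4) + f(-1))**2 = ((1/4 - 1*4) - 12)**2 = ((1/4 - 4) - 12)**2 = (-15/4 - 12)**2 = (-63/4)**2 = 3969/16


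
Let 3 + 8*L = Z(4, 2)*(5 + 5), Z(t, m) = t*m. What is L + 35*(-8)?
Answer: -2163/8 ≈ -270.38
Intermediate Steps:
Z(t, m) = m*t
L = 77/8 (L = -3/8 + ((2*4)*(5 + 5))/8 = -3/8 + (8*10)/8 = -3/8 + (⅛)*80 = -3/8 + 10 = 77/8 ≈ 9.6250)
L + 35*(-8) = 77/8 + 35*(-8) = 77/8 - 280 = -2163/8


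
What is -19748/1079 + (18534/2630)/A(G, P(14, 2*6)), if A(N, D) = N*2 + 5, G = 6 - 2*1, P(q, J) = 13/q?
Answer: -25199459/1418885 ≈ -17.760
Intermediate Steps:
G = 4 (G = 6 - 2 = 4)
A(N, D) = 5 + 2*N (A(N, D) = 2*N + 5 = 5 + 2*N)
-19748/1079 + (18534/2630)/A(G, P(14, 2*6)) = -19748/1079 + (18534/2630)/(5 + 2*4) = -19748*1/1079 + (18534*(1/2630))/(5 + 8) = -19748/1079 + (9267/1315)/13 = -19748/1079 + (9267/1315)*(1/13) = -19748/1079 + 9267/17095 = -25199459/1418885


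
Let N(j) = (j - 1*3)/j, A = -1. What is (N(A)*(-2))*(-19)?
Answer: 152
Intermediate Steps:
N(j) = (-3 + j)/j (N(j) = (j - 3)/j = (-3 + j)/j)
(N(A)*(-2))*(-19) = (((-3 - 1)/(-1))*(-2))*(-19) = (-1*(-4)*(-2))*(-19) = (4*(-2))*(-19) = -8*(-19) = 152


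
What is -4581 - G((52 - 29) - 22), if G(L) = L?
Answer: -4582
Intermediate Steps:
-4581 - G((52 - 29) - 22) = -4581 - ((52 - 29) - 22) = -4581 - (23 - 22) = -4581 - 1*1 = -4581 - 1 = -4582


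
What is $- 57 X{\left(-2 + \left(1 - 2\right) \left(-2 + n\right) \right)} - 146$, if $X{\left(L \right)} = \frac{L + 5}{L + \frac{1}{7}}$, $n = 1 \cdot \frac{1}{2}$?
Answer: $\frac{2861}{5} \approx 572.2$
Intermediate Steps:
$n = \frac{1}{2}$ ($n = 1 \cdot \frac{1}{2} = \frac{1}{2} \approx 0.5$)
$X{\left(L \right)} = \frac{5 + L}{\frac{1}{7} + L}$ ($X{\left(L \right)} = \frac{5 + L}{L + \frac{1}{7}} = \frac{5 + L}{\frac{1}{7} + L}$)
$- 57 X{\left(-2 + \left(1 - 2\right) \left(-2 + n\right) \right)} - 146 = - 57 \frac{7 \left(5 - \left(2 - \left(1 - 2\right) \left(-2 + \frac{1}{2}\right)\right)\right)}{1 + 7 \left(-2 + \left(1 - 2\right) \left(-2 + \frac{1}{2}\right)\right)} - 146 = - 57 \frac{7 \left(5 - \left(2 - \left(1 - 2\right) \left(- \frac{3}{2}\right)\right)\right)}{1 + 7 \left(-2 + \left(1 - 2\right) \left(- \frac{3}{2}\right)\right)} - 146 = - 57 \frac{7 \left(5 - \frac{1}{2}\right)}{1 + 7 \left(-2 - - \frac{3}{2}\right)} - 146 = - 57 \frac{7 \left(5 + \left(-2 + \frac{3}{2}\right)\right)}{1 + 7 \left(-2 + \frac{3}{2}\right)} - 146 = - 57 \frac{7 \left(5 - \frac{1}{2}\right)}{1 + 7 \left(- \frac{1}{2}\right)} - 146 = - 57 \cdot 7 \frac{1}{1 - \frac{7}{2}} \cdot \frac{9}{2} - 146 = - 57 \cdot 7 \frac{1}{- \frac{5}{2}} \cdot \frac{9}{2} - 146 = - 57 \cdot 7 \left(- \frac{2}{5}\right) \frac{9}{2} - 146 = \left(-57\right) \left(- \frac{63}{5}\right) - 146 = \frac{3591}{5} - 146 = \frac{2861}{5}$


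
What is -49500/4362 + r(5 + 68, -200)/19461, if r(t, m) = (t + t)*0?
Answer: -8250/727 ≈ -11.348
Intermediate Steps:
r(t, m) = 0 (r(t, m) = (2*t)*0 = 0)
-49500/4362 + r(5 + 68, -200)/19461 = -49500/4362 + 0/19461 = -49500*1/4362 + 0*(1/19461) = -8250/727 + 0 = -8250/727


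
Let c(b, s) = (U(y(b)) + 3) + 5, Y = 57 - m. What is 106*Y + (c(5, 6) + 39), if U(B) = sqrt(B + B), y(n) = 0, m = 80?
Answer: -2391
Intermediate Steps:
U(B) = sqrt(2)*sqrt(B) (U(B) = sqrt(2*B) = sqrt(2)*sqrt(B))
Y = -23 (Y = 57 - 1*80 = 57 - 80 = -23)
c(b, s) = 8 (c(b, s) = (sqrt(2)*sqrt(0) + 3) + 5 = (sqrt(2)*0 + 3) + 5 = (0 + 3) + 5 = 3 + 5 = 8)
106*Y + (c(5, 6) + 39) = 106*(-23) + (8 + 39) = -2438 + 47 = -2391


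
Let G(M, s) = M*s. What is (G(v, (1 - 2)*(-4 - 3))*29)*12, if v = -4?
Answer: -9744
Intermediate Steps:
(G(v, (1 - 2)*(-4 - 3))*29)*12 = (-4*(1 - 2)*(-4 - 3)*29)*12 = (-(-4)*(-7)*29)*12 = (-4*7*29)*12 = -28*29*12 = -812*12 = -9744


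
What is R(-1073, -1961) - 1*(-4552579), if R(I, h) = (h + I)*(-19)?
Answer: 4610225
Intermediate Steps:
R(I, h) = -19*I - 19*h (R(I, h) = (I + h)*(-19) = -19*I - 19*h)
R(-1073, -1961) - 1*(-4552579) = (-19*(-1073) - 19*(-1961)) - 1*(-4552579) = (20387 + 37259) + 4552579 = 57646 + 4552579 = 4610225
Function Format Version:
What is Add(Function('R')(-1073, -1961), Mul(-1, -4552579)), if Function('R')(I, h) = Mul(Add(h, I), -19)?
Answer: 4610225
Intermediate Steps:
Function('R')(I, h) = Add(Mul(-19, I), Mul(-19, h)) (Function('R')(I, h) = Mul(Add(I, h), -19) = Add(Mul(-19, I), Mul(-19, h)))
Add(Function('R')(-1073, -1961), Mul(-1, -4552579)) = Add(Add(Mul(-19, -1073), Mul(-19, -1961)), Mul(-1, -4552579)) = Add(Add(20387, 37259), 4552579) = Add(57646, 4552579) = 4610225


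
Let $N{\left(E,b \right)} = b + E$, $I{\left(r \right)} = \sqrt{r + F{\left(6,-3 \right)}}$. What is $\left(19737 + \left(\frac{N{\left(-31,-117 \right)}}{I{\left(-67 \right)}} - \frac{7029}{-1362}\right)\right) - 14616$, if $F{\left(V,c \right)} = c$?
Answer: $\frac{2327277}{454} + \frac{74 i \sqrt{70}}{35} \approx 5126.2 + 17.689 i$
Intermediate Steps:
$I{\left(r \right)} = \sqrt{-3 + r}$ ($I{\left(r \right)} = \sqrt{r - 3} = \sqrt{-3 + r}$)
$N{\left(E,b \right)} = E + b$
$\left(19737 + \left(\frac{N{\left(-31,-117 \right)}}{I{\left(-67 \right)}} - \frac{7029}{-1362}\right)\right) - 14616 = \left(19737 + \left(\frac{-31 - 117}{\sqrt{-3 - 67}} - \frac{7029}{-1362}\right)\right) - 14616 = \left(19737 - \left(- \frac{2343}{454} + \frac{148}{\sqrt{-70}}\right)\right) - 14616 = \left(19737 + \left(- \frac{148}{i \sqrt{70}} + \frac{2343}{454}\right)\right) - 14616 = \left(19737 + \left(- 148 \left(- \frac{i \sqrt{70}}{70}\right) + \frac{2343}{454}\right)\right) - 14616 = \left(19737 + \left(\frac{74 i \sqrt{70}}{35} + \frac{2343}{454}\right)\right) - 14616 = \left(19737 + \left(\frac{2343}{454} + \frac{74 i \sqrt{70}}{35}\right)\right) - 14616 = \left(\frac{8962941}{454} + \frac{74 i \sqrt{70}}{35}\right) - 14616 = \frac{2327277}{454} + \frac{74 i \sqrt{70}}{35}$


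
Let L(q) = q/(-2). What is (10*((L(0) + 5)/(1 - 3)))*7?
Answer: -175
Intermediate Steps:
L(q) = -q/2 (L(q) = q*(-1/2) = -q/2)
(10*((L(0) + 5)/(1 - 3)))*7 = (10*((-1/2*0 + 5)/(1 - 3)))*7 = (10*((0 + 5)/(-2)))*7 = (10*(5*(-1/2)))*7 = (10*(-5/2))*7 = -25*7 = -175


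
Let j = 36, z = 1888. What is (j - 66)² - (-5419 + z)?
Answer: 4431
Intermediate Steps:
(j - 66)² - (-5419 + z) = (36 - 66)² - (-5419 + 1888) = (-30)² - 1*(-3531) = 900 + 3531 = 4431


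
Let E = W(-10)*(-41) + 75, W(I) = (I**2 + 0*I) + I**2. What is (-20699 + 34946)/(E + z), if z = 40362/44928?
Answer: -106681536/60833273 ≈ -1.7537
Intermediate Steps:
z = 6727/7488 (z = 40362*(1/44928) = 6727/7488 ≈ 0.89837)
W(I) = 2*I**2 (W(I) = (I**2 + 0) + I**2 = I**2 + I**2 = 2*I**2)
E = -8125 (E = (2*(-10)**2)*(-41) + 75 = (2*100)*(-41) + 75 = 200*(-41) + 75 = -8200 + 75 = -8125)
(-20699 + 34946)/(E + z) = (-20699 + 34946)/(-8125 + 6727/7488) = 14247/(-60833273/7488) = 14247*(-7488/60833273) = -106681536/60833273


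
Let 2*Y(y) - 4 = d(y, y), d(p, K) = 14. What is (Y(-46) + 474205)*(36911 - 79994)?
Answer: -20430561762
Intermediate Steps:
Y(y) = 9 (Y(y) = 2 + (½)*14 = 2 + 7 = 9)
(Y(-46) + 474205)*(36911 - 79994) = (9 + 474205)*(36911 - 79994) = 474214*(-43083) = -20430561762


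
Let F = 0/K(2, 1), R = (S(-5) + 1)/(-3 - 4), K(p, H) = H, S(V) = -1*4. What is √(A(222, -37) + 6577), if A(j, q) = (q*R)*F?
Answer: √6577 ≈ 81.099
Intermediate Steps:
S(V) = -4
R = 3/7 (R = (-4 + 1)/(-3 - 4) = -3/(-7) = -3*(-⅐) = 3/7 ≈ 0.42857)
F = 0 (F = 0/1 = 0*1 = 0)
A(j, q) = 0 (A(j, q) = (q*(3/7))*0 = (3*q/7)*0 = 0)
√(A(222, -37) + 6577) = √(0 + 6577) = √6577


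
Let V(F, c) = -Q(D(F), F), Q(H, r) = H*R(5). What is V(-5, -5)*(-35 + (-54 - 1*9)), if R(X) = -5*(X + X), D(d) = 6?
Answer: -29400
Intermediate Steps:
R(X) = -10*X
Q(H, r) = -50*H (Q(H, r) = H*(-10*5) = H*(-50) = -50*H)
V(F, c) = 300 (V(F, c) = -(-50)*6 = -1*(-300) = 300)
V(-5, -5)*(-35 + (-54 - 1*9)) = 300*(-35 + (-54 - 1*9)) = 300*(-35 + (-54 - 9)) = 300*(-35 - 63) = 300*(-98) = -29400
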